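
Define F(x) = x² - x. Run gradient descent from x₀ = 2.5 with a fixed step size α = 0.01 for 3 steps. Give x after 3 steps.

F′(x) = 2x - 1
x₁ = 2.5 − 0.01·4 = 2.46
x₂ = 2.46 − 0.01·3.92 = 2.4208
x₃ = 2.4208 − 0.01·3.8416 = 2.382384

2.382384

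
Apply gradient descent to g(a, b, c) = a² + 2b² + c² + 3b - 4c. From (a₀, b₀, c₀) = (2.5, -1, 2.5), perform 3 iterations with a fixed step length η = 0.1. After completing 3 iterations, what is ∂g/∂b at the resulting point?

∇g = (2a, 4b + 3, 2c - 4)
(a₁, b₁, c₁) = (2.5, -1, 2.5) − 0.1·(5, -1, 1) = (2, -0.9, 2.4)
(a₂, b₂, c₂) = (2, -0.9, 2.4) − 0.1·(4, -0.6, 0.8) = (1.6, -0.84, 2.32)
(a₃, b₃, c₃) = (1.6, -0.84, 2.32) − 0.1·(3.2, -0.36, 0.64) = (1.28, -0.804, 2.256)
∂g/∂b at (1.28, -0.804, 2.256) = -0.216

-0.216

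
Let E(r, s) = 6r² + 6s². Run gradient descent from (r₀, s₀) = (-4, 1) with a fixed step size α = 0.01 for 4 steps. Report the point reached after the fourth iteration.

(-2.39878144, 0.59969536)

∇E = (12r, 12s)
(r₁, s₁) = (-4, 1) − 0.01·(-48, 12) = (-3.52, 0.88)
(r₂, s₂) = (-3.52, 0.88) − 0.01·(-42.24, 10.56) = (-3.0976, 0.7744)
(r₃, s₃) = (-3.0976, 0.7744) − 0.01·(-37.1712, 9.2928) = (-2.725888, 0.681472)
(r₄, s₄) = (-2.725888, 0.681472) − 0.01·(-32.710656, 8.177664) = (-2.39878144, 0.59969536)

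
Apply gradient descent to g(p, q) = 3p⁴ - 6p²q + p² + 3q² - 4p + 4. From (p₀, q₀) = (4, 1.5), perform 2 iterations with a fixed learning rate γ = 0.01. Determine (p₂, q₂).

(-0.5132, 2.7678)

∇g = (12p³ - 12pq + 2p - 4, -6p² + 6q)
(p₁, q₁) = (4, 1.5) − 0.01·(700, -87) = (-3, 2.37)
(p₂, q₂) = (-3, 2.37) − 0.01·(-248.68, -39.78) = (-0.5132, 2.7678)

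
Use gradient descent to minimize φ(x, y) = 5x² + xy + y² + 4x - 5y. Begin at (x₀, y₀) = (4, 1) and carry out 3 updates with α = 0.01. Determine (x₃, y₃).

(2.780743, 0.983555)

∇φ = (10x + y + 4, x + 2y - 5)
(x₁, y₁) = (4, 1) − 0.01·(45, 1) = (3.55, 0.99)
(x₂, y₂) = (3.55, 0.99) − 0.01·(40.49, 0.53) = (3.1451, 0.9847)
(x₃, y₃) = (3.1451, 0.9847) − 0.01·(36.4357, 0.1145) = (2.780743, 0.983555)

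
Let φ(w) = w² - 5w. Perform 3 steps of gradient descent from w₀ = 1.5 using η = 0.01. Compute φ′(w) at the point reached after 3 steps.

φ′(w) = 2w - 5
Step 1: φ′(1.5) = -2; w₁ = 1.5 − 0.01·(-2) = 1.52
Step 2: φ′(1.52) = -1.96; w₂ = 1.52 − 0.01·(-1.96) = 1.5396
Step 3: φ′(1.5396) = -1.9208; w₃ = 1.5396 − 0.01·(-1.9208) = 1.558808
φ′(w) at (1.558808) = -1.882384

-1.882384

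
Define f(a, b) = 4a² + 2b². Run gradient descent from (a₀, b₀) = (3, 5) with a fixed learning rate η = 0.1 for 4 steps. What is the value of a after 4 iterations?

∇f = (8a, 4b)
(a₁, b₁) = (3, 5) − 0.1·(24, 20) = (0.6, 3)
(a₂, b₂) = (0.6, 3) − 0.1·(4.8, 12) = (0.12, 1.8)
(a₃, b₃) = (0.12, 1.8) − 0.1·(0.96, 7.2) = (0.024, 1.08)
(a₄, b₄) = (0.024, 1.08) − 0.1·(0.192, 4.32) = (0.0048, 0.648)
a = 0.0048

0.0048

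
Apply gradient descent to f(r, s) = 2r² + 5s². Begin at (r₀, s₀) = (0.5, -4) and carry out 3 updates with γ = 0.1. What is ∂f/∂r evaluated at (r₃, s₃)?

∇f = (4r, 10s)
(r₁, s₁) = (0.5, -4) − 0.1·(2, -40) = (0.3, 0)
(r₂, s₂) = (0.3, 0) − 0.1·(1.2, 0) = (0.18, 0)
(r₃, s₃) = (0.18, 0) − 0.1·(0.72, 0) = (0.108, 0)
∂f/∂r at (0.108, 0) = 0.432

0.432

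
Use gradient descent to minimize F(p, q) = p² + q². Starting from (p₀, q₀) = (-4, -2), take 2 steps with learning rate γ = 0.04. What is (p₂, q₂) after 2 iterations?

∇F = (2p, 2q)
(p₁, q₁) = (-4, -2) − 0.04·(-8, -4) = (-3.68, -1.84)
(p₂, q₂) = (-3.68, -1.84) − 0.04·(-7.36, -3.68) = (-3.3856, -1.6928)

(-3.3856, -1.6928)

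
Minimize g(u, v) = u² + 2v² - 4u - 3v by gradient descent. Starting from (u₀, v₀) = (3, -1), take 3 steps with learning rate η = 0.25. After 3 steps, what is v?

∇g = (2u - 4, 4v - 3)
Step 1: at (3, -1), ∇g = (2, -7) → (3, -1) − 0.25·(2, -7) = (2.5, 0.75)
Step 2: at (2.5, 0.75), ∇g = (1, 0) → (2.5, 0.75) − 0.25·(1, 0) = (2.25, 0.75)
Step 3: at (2.25, 0.75), ∇g = (0.5, 0) → (2.25, 0.75) − 0.25·(0.5, 0) = (2.125, 0.75)
v = 0.75

0.75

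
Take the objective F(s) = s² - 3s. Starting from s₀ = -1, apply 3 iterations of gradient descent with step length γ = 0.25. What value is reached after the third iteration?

F′(s) = 2s - 3
Step 1: F′(-1) = -5; s₁ = -1 − 0.25·(-5) = 0.25
Step 2: F′(0.25) = -2.5; s₂ = 0.25 − 0.25·(-2.5) = 0.875
Step 3: F′(0.875) = -1.25; s₃ = 0.875 − 0.25·(-1.25) = 1.1875

1.1875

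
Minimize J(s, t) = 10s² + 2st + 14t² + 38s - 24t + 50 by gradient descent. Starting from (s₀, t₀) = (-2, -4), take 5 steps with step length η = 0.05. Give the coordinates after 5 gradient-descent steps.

∇J = (20s + 2t + 38, 2s + 28t - 24)
(s₁, t₁) = (-2, -4) − 0.05·(-10, -140) = (-1.5, 3)
(s₂, t₂) = (-1.5, 3) − 0.05·(14, 57) = (-2.2, 0.15)
(s₃, t₃) = (-2.2, 0.15) − 0.05·(-5.7, -24.2) = (-1.915, 1.36)
(s₄, t₄) = (-1.915, 1.36) − 0.05·(2.42, 10.25) = (-2.036, 0.8475)
(s₅, t₅) = (-2.036, 0.8475) − 0.05·(-1.025, -4.342) = (-1.98475, 1.0646)

(-1.98475, 1.0646)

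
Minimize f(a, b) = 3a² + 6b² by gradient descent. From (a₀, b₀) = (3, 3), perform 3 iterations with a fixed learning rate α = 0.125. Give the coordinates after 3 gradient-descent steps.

∇f = (6a, 12b)
(a₁, b₁) = (3, 3) − 0.125·(18, 36) = (0.75, -1.5)
(a₂, b₂) = (0.75, -1.5) − 0.125·(4.5, -18) = (0.1875, 0.75)
(a₃, b₃) = (0.1875, 0.75) − 0.125·(1.125, 9) = (0.046875, -0.375)

(0.046875, -0.375)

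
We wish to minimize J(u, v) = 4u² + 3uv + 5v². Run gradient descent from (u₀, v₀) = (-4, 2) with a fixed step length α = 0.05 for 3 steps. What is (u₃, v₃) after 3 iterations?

(-1.29675, 0.8815)

∇J = (8u + 3v, 3u + 10v)
Step 1: at (-4, 2), ∇J = (-26, 8) → (-4, 2) − 0.05·(-26, 8) = (-2.7, 1.6)
Step 2: at (-2.7, 1.6), ∇J = (-16.8, 7.9) → (-2.7, 1.6) − 0.05·(-16.8, 7.9) = (-1.86, 1.205)
Step 3: at (-1.86, 1.205), ∇J = (-11.265, 6.47) → (-1.86, 1.205) − 0.05·(-11.265, 6.47) = (-1.29675, 0.8815)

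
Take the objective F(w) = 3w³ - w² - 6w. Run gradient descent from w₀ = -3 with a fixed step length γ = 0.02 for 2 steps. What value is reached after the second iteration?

-8.526792

F′(w) = 9w² - 2w - 6
w₁ = -3 − 0.02·81 = -4.62
w₂ = -4.62 − 0.02·195.3396 = -8.526792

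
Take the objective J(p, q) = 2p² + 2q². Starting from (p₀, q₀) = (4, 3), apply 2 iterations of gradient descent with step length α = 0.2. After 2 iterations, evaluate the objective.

0.08

∇J = (4p, 4q)
(p₁, q₁) = (4, 3) − 0.2·(16, 12) = (0.8, 0.6)
(p₂, q₂) = (0.8, 0.6) − 0.2·(3.2, 2.4) = (0.16, 0.12)
J(0.16, 0.12) = 0.08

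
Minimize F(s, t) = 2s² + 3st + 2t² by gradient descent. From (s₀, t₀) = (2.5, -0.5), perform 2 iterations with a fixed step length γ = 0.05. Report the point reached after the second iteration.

(1.77625, -0.93125)

∇F = (4s + 3t, 3s + 4t)
Step 1: at (2.5, -0.5), ∇F = (8.5, 5.5) → (2.5, -0.5) − 0.05·(8.5, 5.5) = (2.075, -0.775)
Step 2: at (2.075, -0.775), ∇F = (5.975, 3.125) → (2.075, -0.775) − 0.05·(5.975, 3.125) = (1.77625, -0.93125)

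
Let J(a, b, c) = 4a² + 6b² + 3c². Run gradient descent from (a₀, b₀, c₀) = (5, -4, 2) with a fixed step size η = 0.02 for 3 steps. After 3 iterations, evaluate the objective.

59.201845346304

∇J = (8a, 12b, 6c)
(a₁, b₁, c₁) = (5, -4, 2) − 0.02·(40, -48, 12) = (4.2, -3.04, 1.76)
(a₂, b₂, c₂) = (4.2, -3.04, 1.76) − 0.02·(33.6, -36.48, 10.56) = (3.528, -2.3104, 1.5488)
(a₃, b₃, c₃) = (3.528, -2.3104, 1.5488) − 0.02·(28.224, -27.7248, 9.2928) = (2.96352, -1.755904, 1.362944)
J(2.96352, -1.755904, 1.362944) = 59.201845346304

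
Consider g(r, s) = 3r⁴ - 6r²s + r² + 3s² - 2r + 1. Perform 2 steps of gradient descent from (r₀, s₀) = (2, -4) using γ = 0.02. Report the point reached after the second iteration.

(1.20156928, -2.251072)

∇g = (12r³ - 12rs + 2r - 2, -6r² + 6s)
(r₁, s₁) = (2, -4) − 0.02·(194, -48) = (-1.88, -3.04)
(r₂, s₂) = (-1.88, -3.04) − 0.02·(-154.078464, -39.4464) = (1.20156928, -2.251072)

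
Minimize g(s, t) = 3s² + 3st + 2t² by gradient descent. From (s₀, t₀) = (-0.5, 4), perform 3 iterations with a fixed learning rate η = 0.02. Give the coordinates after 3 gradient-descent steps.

(-0.92972, 3.22694)

∇g = (6s + 3t, 3s + 4t)
(s₁, t₁) = (-0.5, 4) − 0.02·(9, 14.5) = (-0.68, 3.71)
(s₂, t₂) = (-0.68, 3.71) − 0.02·(7.05, 12.8) = (-0.821, 3.454)
(s₃, t₃) = (-0.821, 3.454) − 0.02·(5.436, 11.353) = (-0.92972, 3.22694)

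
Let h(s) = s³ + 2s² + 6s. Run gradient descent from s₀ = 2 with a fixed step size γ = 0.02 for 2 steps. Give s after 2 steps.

h′(s) = 3s² + 4s + 6
s₁ = 2 − 0.02·26 = 1.48
s₂ = 1.48 − 0.02·18.4912 = 1.110176

1.110176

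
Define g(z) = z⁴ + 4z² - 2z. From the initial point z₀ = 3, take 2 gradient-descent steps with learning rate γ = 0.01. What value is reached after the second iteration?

g′(z) = 4z³ + 8z - 2
Step 1: g′(3) = 130; z₁ = 3 − 0.01·130 = 1.7
Step 2: g′(1.7) = 31.252; z₂ = 1.7 − 0.01·31.252 = 1.38748

1.38748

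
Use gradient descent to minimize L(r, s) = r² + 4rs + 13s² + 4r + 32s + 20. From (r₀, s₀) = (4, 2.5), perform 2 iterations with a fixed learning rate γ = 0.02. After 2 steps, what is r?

∇L = (2r + 4s + 4, 4r + 26s + 32)
(r₁, s₁) = (4, 2.5) − 0.02·(22, 113) = (3.56, 0.24)
(r₂, s₂) = (3.56, 0.24) − 0.02·(12.08, 52.48) = (3.3184, -0.8096)
r = 3.3184

3.3184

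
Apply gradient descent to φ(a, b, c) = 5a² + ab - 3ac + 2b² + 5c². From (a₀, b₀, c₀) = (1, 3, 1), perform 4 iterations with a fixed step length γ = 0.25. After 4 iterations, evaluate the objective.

280.67718505859375

∇φ = (10a + b - 3c, a + 4b, -3a + 10c)
Step 1: at (1, 3, 1), ∇φ = (10, 13, 7) → (1, 3, 1) − 0.25·(10, 13, 7) = (-1.5, -0.25, -0.75)
Step 2: at (-1.5, -0.25, -0.75), ∇φ = (-13, -2.5, -3) → (-1.5, -0.25, -0.75) − 0.25·(-13, -2.5, -3) = (1.75, 0.375, 0)
Step 3: at (1.75, 0.375, 0), ∇φ = (17.875, 3.25, -5.25) → (1.75, 0.375, 0) − 0.25·(17.875, 3.25, -5.25) = (-2.71875, -0.4375, 1.3125)
Step 4: at (-2.71875, -0.4375, 1.3125), ∇φ = (-31.5625, -4.46875, 21.28125) → (-2.71875, -0.4375, 1.3125) − 0.25·(-31.5625, -4.46875, 21.28125) = (5.171875, 0.6796875, -4.0078125)
φ(5.171875, 0.6796875, -4.0078125) = 280.67718505859375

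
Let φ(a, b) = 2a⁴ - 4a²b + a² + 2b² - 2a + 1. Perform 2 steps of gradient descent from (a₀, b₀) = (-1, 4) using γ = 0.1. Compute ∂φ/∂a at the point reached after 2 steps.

∇φ = (8a³ - 8ab + 2a - 2, -4a² + 4b)
Step 1: at (-1, 4), ∇φ = (20, 12) → (-1, 4) − 0.1·(20, 12) = (-3, 2.8)
Step 2: at (-3, 2.8), ∇φ = (-156.8, -24.8) → (-3, 2.8) − 0.1·(-156.8, -24.8) = (12.68, 5.28)
∂φ/∂a at (12.68, 5.28) = 15797.523456

15797.523456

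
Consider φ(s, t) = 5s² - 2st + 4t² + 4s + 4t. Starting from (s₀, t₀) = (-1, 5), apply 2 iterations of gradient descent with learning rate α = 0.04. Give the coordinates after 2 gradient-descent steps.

∇φ = (10s - 2t + 4, -2s + 8t + 4)
Step 1: at (-1, 5), ∇φ = (-16, 46) → (-1, 5) − 0.04·(-16, 46) = (-0.36, 3.16)
Step 2: at (-0.36, 3.16), ∇φ = (-5.92, 30) → (-0.36, 3.16) − 0.04·(-5.92, 30) = (-0.1232, 1.96)

(-0.1232, 1.96)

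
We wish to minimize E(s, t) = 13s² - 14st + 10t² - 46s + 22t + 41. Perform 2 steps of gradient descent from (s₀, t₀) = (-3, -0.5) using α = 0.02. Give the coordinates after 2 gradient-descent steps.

(0.1608, -1.5728)

∇E = (26s - 14t - 46, -14s + 20t + 22)
Step 1: at (-3, -0.5), ∇E = (-117, 54) → (-3, -0.5) − 0.02·(-117, 54) = (-0.66, -1.58)
Step 2: at (-0.66, -1.58), ∇E = (-41.04, -0.36) → (-0.66, -1.58) − 0.02·(-41.04, -0.36) = (0.1608, -1.5728)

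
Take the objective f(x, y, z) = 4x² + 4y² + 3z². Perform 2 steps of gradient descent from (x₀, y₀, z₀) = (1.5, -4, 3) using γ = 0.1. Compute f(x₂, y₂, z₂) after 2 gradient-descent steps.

∇f = (8x, 8y, 6z)
Step 1: at (1.5, -4, 3), ∇f = (12, -32, 18) → (1.5, -4, 3) − 0.1·(12, -32, 18) = (0.3, -0.8, 1.2)
Step 2: at (0.3, -0.8, 1.2), ∇f = (2.4, -6.4, 7.2) → (0.3, -0.8, 1.2) − 0.1·(2.4, -6.4, 7.2) = (0.06, -0.16, 0.48)
f(0.06, -0.16, 0.48) = 0.808

0.808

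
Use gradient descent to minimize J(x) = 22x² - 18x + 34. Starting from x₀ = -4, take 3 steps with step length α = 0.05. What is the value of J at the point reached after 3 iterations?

J′(x) = 44x - 18
x₁ = -4 − 0.05·(-194) = 5.7
x₂ = 5.7 − 0.05·232.8 = -5.94
x₃ = -5.94 − 0.05·(-279.36) = 8.028
J(8.028) = 1307.369248

1307.369248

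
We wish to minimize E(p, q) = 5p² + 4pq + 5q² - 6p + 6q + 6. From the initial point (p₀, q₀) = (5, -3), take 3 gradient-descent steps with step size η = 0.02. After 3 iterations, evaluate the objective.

27.028217659392

∇E = (10p + 4q - 6, 4p + 10q + 6)
(p₁, q₁) = (5, -3) − 0.02·(32, -4) = (4.36, -2.92)
(p₂, q₂) = (4.36, -2.92) − 0.02·(25.92, -5.76) = (3.8416, -2.8048)
(p₃, q₃) = (3.8416, -2.8048) − 0.02·(21.1968, -6.6816) = (3.417664, -2.671168)
E(3.417664, -2.671168) = 27.028217659392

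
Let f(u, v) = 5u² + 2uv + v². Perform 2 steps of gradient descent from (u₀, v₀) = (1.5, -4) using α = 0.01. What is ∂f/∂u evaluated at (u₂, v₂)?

5.8608

∇f = (10u + 2v, 2u + 2v)
Step 1: at (1.5, -4), ∇f = (7, -5) → (1.5, -4) − 0.01·(7, -5) = (1.43, -3.95)
Step 2: at (1.43, -3.95), ∇f = (6.4, -5.04) → (1.43, -3.95) − 0.01·(6.4, -5.04) = (1.366, -3.8996)
∂f/∂u at (1.366, -3.8996) = 5.8608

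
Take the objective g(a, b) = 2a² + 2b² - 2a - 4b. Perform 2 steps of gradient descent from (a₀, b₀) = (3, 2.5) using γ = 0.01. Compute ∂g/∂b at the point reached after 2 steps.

5.5296

∇g = (4a - 2, 4b - 4)
Step 1: at (3, 2.5), ∇g = (10, 6) → (3, 2.5) − 0.01·(10, 6) = (2.9, 2.44)
Step 2: at (2.9, 2.44), ∇g = (9.6, 5.76) → (2.9, 2.44) − 0.01·(9.6, 5.76) = (2.804, 2.3824)
∂g/∂b at (2.804, 2.3824) = 5.5296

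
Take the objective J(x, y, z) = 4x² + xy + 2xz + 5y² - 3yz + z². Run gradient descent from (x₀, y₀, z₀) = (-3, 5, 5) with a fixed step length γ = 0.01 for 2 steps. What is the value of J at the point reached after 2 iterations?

∇J = (8x + y + 2z, x + 10y - 3z, 2x - 3y + 2z)
(x₁, y₁, z₁) = (-3, 5, 5) − 0.01·(-9, 32, -11) = (-2.91, 4.68, 5.11)
(x₂, y₂, z₂) = (-2.91, 4.68, 5.11) − 0.01·(-8.38, 28.56, -9.64) = (-2.8262, 4.3944, 5.2064)
J(-2.8262, 4.3944, 5.2064) = 45.1248624

45.1248624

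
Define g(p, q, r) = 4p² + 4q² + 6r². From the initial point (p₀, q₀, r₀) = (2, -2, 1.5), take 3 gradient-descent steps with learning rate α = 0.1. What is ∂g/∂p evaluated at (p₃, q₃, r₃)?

0.128

∇g = (8p, 8q, 12r)
(p₁, q₁, r₁) = (2, -2, 1.5) − 0.1·(16, -16, 18) = (0.4, -0.4, -0.3)
(p₂, q₂, r₂) = (0.4, -0.4, -0.3) − 0.1·(3.2, -3.2, -3.6) = (0.08, -0.08, 0.06)
(p₃, q₃, r₃) = (0.08, -0.08, 0.06) − 0.1·(0.64, -0.64, 0.72) = (0.016, -0.016, -0.012)
∂g/∂p at (0.016, -0.016, -0.012) = 0.128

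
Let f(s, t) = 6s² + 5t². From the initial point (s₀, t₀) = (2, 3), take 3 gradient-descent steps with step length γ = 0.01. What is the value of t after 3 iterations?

2.187

∇f = (12s, 10t)
(s₁, t₁) = (2, 3) − 0.01·(24, 30) = (1.76, 2.7)
(s₂, t₂) = (1.76, 2.7) − 0.01·(21.12, 27) = (1.5488, 2.43)
(s₃, t₃) = (1.5488, 2.43) − 0.01·(18.5856, 24.3) = (1.362944, 2.187)
t = 2.187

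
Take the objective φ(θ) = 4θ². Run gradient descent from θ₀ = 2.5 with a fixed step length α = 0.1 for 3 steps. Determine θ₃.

φ′(θ) = 8θ
Step 1: φ′(2.5) = 20; θ₁ = 2.5 − 0.1·20 = 0.5
Step 2: φ′(0.5) = 4; θ₂ = 0.5 − 0.1·4 = 0.1
Step 3: φ′(0.1) = 0.8; θ₃ = 0.1 − 0.1·0.8 = 0.02

0.02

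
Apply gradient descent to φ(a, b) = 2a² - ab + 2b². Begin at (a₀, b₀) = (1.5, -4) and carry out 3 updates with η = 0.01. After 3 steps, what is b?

∇φ = (4a - b, -a + 4b)
Step 1: at (1.5, -4), ∇φ = (10, -17.5) → (1.5, -4) − 0.01·(10, -17.5) = (1.4, -3.825)
Step 2: at (1.4, -3.825), ∇φ = (9.425, -16.7) → (1.4, -3.825) − 0.01·(9.425, -16.7) = (1.30575, -3.658)
Step 3: at (1.30575, -3.658), ∇φ = (8.881, -15.93775) → (1.30575, -3.658) − 0.01·(8.881, -15.93775) = (1.21694, -3.4986225)
b = -3.4986225

-3.4986225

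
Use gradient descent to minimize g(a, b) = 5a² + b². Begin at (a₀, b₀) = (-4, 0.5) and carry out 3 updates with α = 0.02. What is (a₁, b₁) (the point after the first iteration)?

∇g = (10a, 2b)
(a₁, b₁) = (-4, 0.5) − 0.02·(-40, 1) = (-3.2, 0.48)

(-3.2, 0.48)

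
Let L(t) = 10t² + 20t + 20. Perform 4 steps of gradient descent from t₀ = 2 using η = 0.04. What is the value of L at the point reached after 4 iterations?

10.0002304

L′(t) = 20t + 20
Step 1: L′(2) = 60; t₁ = 2 − 0.04·60 = -0.4
Step 2: L′(-0.4) = 12; t₂ = -0.4 − 0.04·12 = -0.88
Step 3: L′(-0.88) = 2.4; t₃ = -0.88 − 0.04·2.4 = -0.976
Step 4: L′(-0.976) = 0.48; t₄ = -0.976 − 0.04·0.48 = -0.9952
L(-0.9952) = 10.0002304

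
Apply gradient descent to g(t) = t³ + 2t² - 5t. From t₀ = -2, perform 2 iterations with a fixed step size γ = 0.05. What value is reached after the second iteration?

-1.880375

g′(t) = 3t² + 4t - 5
t₁ = -2 − 0.05·(-1) = -1.95
t₂ = -1.95 − 0.05·(-1.3925) = -1.880375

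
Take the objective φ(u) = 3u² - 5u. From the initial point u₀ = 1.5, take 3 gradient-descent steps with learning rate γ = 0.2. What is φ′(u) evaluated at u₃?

-0.032

φ′(u) = 6u - 5
u₁ = 1.5 − 0.2·4 = 0.7
u₂ = 0.7 − 0.2·(-0.8) = 0.86
u₃ = 0.86 − 0.2·0.16 = 0.828
φ′(u) at (0.828) = -0.032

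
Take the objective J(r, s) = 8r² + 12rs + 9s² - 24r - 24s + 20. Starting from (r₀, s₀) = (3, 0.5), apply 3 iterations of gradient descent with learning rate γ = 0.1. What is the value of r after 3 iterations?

-4.608

∇J = (16r + 12s - 24, 12r + 18s - 24)
Step 1: at (3, 0.5), ∇J = (30, 21) → (3, 0.5) − 0.1·(30, 21) = (0, -1.6)
Step 2: at (0, -1.6), ∇J = (-43.2, -52.8) → (0, -1.6) − 0.1·(-43.2, -52.8) = (4.32, 3.68)
Step 3: at (4.32, 3.68), ∇J = (89.28, 94.08) → (4.32, 3.68) − 0.1·(89.28, 94.08) = (-4.608, -5.728)
r = -4.608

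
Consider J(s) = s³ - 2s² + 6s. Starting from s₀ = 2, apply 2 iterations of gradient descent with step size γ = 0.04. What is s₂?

1.3088

J′(s) = 3s² - 4s + 6
Step 1: J′(2) = 10; s₁ = 2 − 0.04·10 = 1.6
Step 2: J′(1.6) = 7.28; s₂ = 1.6 − 0.04·7.28 = 1.3088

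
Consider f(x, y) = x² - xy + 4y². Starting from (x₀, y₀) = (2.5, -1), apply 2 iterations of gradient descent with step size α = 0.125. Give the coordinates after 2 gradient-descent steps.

(1.3515625, 0.21875)

∇f = (2x - y, -x + 8y)
Step 1: at (2.5, -1), ∇f = (6, -10.5) → (2.5, -1) − 0.125·(6, -10.5) = (1.75, 0.3125)
Step 2: at (1.75, 0.3125), ∇f = (3.1875, 0.75) → (1.75, 0.3125) − 0.125·(3.1875, 0.75) = (1.3515625, 0.21875)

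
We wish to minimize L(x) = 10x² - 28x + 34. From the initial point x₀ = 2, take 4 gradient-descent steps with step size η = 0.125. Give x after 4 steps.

4.4375

L′(x) = 20x - 28
x₁ = 2 − 0.125·12 = 0.5
x₂ = 0.5 − 0.125·(-18) = 2.75
x₃ = 2.75 − 0.125·27 = -0.625
x₄ = -0.625 − 0.125·(-40.5) = 4.4375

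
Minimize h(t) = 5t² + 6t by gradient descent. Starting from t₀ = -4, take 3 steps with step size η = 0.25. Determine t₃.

10.875

h′(t) = 10t + 6
Step 1: h′(-4) = -34; t₁ = -4 − 0.25·(-34) = 4.5
Step 2: h′(4.5) = 51; t₂ = 4.5 − 0.25·51 = -8.25
Step 3: h′(-8.25) = -76.5; t₃ = -8.25 − 0.25·(-76.5) = 10.875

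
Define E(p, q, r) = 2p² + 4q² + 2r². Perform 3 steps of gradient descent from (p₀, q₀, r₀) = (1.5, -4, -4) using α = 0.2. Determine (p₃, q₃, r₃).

(0.012, 0.864, -0.032)

∇E = (4p, 8q, 4r)
(p₁, q₁, r₁) = (1.5, -4, -4) − 0.2·(6, -32, -16) = (0.3, 2.4, -0.8)
(p₂, q₂, r₂) = (0.3, 2.4, -0.8) − 0.2·(1.2, 19.2, -3.2) = (0.06, -1.44, -0.16)
(p₃, q₃, r₃) = (0.06, -1.44, -0.16) − 0.2·(0.24, -11.52, -0.64) = (0.012, 0.864, -0.032)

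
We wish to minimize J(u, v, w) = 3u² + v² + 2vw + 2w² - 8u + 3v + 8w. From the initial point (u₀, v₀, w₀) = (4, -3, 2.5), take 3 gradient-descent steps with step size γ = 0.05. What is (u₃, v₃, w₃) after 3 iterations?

∇J = (6u - 8, 2v + 2w + 3, 2v + 4w + 8)
(u₁, v₁, w₁) = (4, -3, 2.5) − 0.05·(16, 2, 12) = (3.2, -3.1, 1.9)
(u₂, v₂, w₂) = (3.2, -3.1, 1.9) − 0.05·(11.2, 0.6, 9.4) = (2.64, -3.13, 1.43)
(u₃, v₃, w₃) = (2.64, -3.13, 1.43) − 0.05·(7.84, -0.4, 7.46) = (2.248, -3.11, 1.057)

(2.248, -3.11, 1.057)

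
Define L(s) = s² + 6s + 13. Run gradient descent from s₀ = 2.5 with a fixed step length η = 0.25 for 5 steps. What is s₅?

L′(s) = 2s + 6
Step 1: L′(2.5) = 11; s₁ = 2.5 − 0.25·11 = -0.25
Step 2: L′(-0.25) = 5.5; s₂ = -0.25 − 0.25·5.5 = -1.625
Step 3: L′(-1.625) = 2.75; s₃ = -1.625 − 0.25·2.75 = -2.3125
Step 4: L′(-2.3125) = 1.375; s₄ = -2.3125 − 0.25·1.375 = -2.65625
Step 5: L′(-2.65625) = 0.6875; s₅ = -2.65625 − 0.25·0.6875 = -2.828125

-2.828125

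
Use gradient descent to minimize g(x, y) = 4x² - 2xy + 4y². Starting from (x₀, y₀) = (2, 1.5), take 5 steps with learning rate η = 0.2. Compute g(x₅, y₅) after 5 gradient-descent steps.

0.6250018816

∇g = (8x - 2y, -2x + 8y)
(x₁, y₁) = (2, 1.5) − 0.2·(13, 8) = (-0.6, -0.1)
(x₂, y₂) = (-0.6, -0.1) − 0.2·(-4.6, 0.4) = (0.32, -0.18)
(x₃, y₃) = (0.32, -0.18) − 0.2·(2.92, -2.08) = (-0.264, 0.236)
(x₄, y₄) = (-0.264, 0.236) − 0.2·(-2.584, 2.416) = (0.2528, -0.2472)
(x₅, y₅) = (0.2528, -0.2472) − 0.2·(2.5168, -2.4832) = (-0.25056, 0.24944)
g(-0.25056, 0.24944) = 0.6250018816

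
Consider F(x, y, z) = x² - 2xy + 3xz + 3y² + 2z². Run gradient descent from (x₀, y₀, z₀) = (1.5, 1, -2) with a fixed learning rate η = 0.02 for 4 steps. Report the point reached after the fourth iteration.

(1.84244472, 0.82040288, -1.7835632)

∇F = (2x - 2y + 3z, -2x + 6y, 3x + 4z)
(x₁, y₁, z₁) = (1.5, 1, -2) − 0.02·(-5, 3, -3.5) = (1.6, 0.94, -1.93)
(x₂, y₂, z₂) = (1.6, 0.94, -1.93) − 0.02·(-4.47, 2.44, -2.92) = (1.6894, 0.8912, -1.8716)
(x₃, y₃, z₃) = (1.6894, 0.8912, -1.8716) − 0.02·(-4.0184, 1.9684, -2.4182) = (1.769768, 0.851832, -1.823236)
(x₄, y₄, z₄) = (1.769768, 0.851832, -1.823236) − 0.02·(-3.633836, 1.571456, -1.98364) = (1.84244472, 0.82040288, -1.7835632)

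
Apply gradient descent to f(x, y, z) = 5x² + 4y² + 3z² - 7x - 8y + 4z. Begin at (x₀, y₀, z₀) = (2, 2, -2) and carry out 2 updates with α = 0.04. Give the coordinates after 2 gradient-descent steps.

(1.168, 1.4624, -1.4368)

∇f = (10x - 7, 8y - 8, 6z + 4)
Step 1: at (2, 2, -2), ∇f = (13, 8, -8) → (2, 2, -2) − 0.04·(13, 8, -8) = (1.48, 1.68, -1.68)
Step 2: at (1.48, 1.68, -1.68), ∇f = (7.8, 5.44, -6.08) → (1.48, 1.68, -1.68) − 0.04·(7.8, 5.44, -6.08) = (1.168, 1.4624, -1.4368)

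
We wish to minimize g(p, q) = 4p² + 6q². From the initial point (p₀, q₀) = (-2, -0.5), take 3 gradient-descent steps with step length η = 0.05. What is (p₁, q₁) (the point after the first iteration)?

(-1.2, -0.2)

∇g = (8p, 12q)
Step 1: at (-2, -0.5), ∇g = (-16, -6) → (-2, -0.5) − 0.05·(-16, -6) = (-1.2, -0.2)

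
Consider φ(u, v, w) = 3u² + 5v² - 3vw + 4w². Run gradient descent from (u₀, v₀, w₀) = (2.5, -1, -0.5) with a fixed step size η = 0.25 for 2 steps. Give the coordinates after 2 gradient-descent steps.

(0.625, -1.875, 1.09375)

∇φ = (6u, 10v - 3w, -3v + 8w)
Step 1: at (2.5, -1, -0.5), ∇φ = (15, -8.5, -1) → (2.5, -1, -0.5) − 0.25·(15, -8.5, -1) = (-1.25, 1.125, -0.25)
Step 2: at (-1.25, 1.125, -0.25), ∇φ = (-7.5, 12, -5.375) → (-1.25, 1.125, -0.25) − 0.25·(-7.5, 12, -5.375) = (0.625, -1.875, 1.09375)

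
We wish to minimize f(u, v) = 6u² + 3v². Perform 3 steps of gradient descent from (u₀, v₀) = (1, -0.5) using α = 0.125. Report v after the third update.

-0.0078125

∇f = (12u, 6v)
(u₁, v₁) = (1, -0.5) − 0.125·(12, -3) = (-0.5, -0.125)
(u₂, v₂) = (-0.5, -0.125) − 0.125·(-6, -0.75) = (0.25, -0.03125)
(u₃, v₃) = (0.25, -0.03125) − 0.125·(3, -0.1875) = (-0.125, -0.0078125)
v = -0.0078125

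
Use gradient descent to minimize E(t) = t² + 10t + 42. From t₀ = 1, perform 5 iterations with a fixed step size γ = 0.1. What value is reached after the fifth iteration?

E′(t) = 2t + 10
Step 1: E′(1) = 12; t₁ = 1 − 0.1·12 = -0.2
Step 2: E′(-0.2) = 9.6; t₂ = -0.2 − 0.1·9.6 = -1.16
Step 3: E′(-1.16) = 7.68; t₃ = -1.16 − 0.1·7.68 = -1.928
Step 4: E′(-1.928) = 6.144; t₄ = -1.928 − 0.1·6.144 = -2.5424
Step 5: E′(-2.5424) = 4.9152; t₅ = -2.5424 − 0.1·4.9152 = -3.03392

-3.03392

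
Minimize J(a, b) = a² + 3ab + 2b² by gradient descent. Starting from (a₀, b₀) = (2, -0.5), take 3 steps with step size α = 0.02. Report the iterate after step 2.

(1.9068, -0.6506)

∇J = (2a + 3b, 3a + 4b)
(a₁, b₁) = (2, -0.5) − 0.02·(2.5, 4) = (1.95, -0.58)
(a₂, b₂) = (1.95, -0.58) − 0.02·(2.16, 3.53) = (1.9068, -0.6506)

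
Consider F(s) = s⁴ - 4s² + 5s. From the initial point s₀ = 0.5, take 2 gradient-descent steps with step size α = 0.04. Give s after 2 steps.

0.36717056

F′(s) = 4s³ - 8s + 5
Step 1: F′(0.5) = 1.5; s₁ = 0.5 − 0.04·1.5 = 0.44
Step 2: F′(0.44) = 1.820736; s₂ = 0.44 − 0.04·1.820736 = 0.36717056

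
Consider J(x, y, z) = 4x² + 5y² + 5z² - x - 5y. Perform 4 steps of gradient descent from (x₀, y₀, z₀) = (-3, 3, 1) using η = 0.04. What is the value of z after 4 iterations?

0.1296

∇J = (8x - 1, 10y - 5, 10z)
Step 1: at (-3, 3, 1), ∇J = (-25, 25, 10) → (-3, 3, 1) − 0.04·(-25, 25, 10) = (-2, 2, 0.6)
Step 2: at (-2, 2, 0.6), ∇J = (-17, 15, 6) → (-2, 2, 0.6) − 0.04·(-17, 15, 6) = (-1.32, 1.4, 0.36)
Step 3: at (-1.32, 1.4, 0.36), ∇J = (-11.56, 9, 3.6) → (-1.32, 1.4, 0.36) − 0.04·(-11.56, 9, 3.6) = (-0.8576, 1.04, 0.216)
Step 4: at (-0.8576, 1.04, 0.216), ∇J = (-7.8608, 5.4, 2.16) → (-0.8576, 1.04, 0.216) − 0.04·(-7.8608, 5.4, 2.16) = (-0.543168, 0.824, 0.1296)
z = 0.1296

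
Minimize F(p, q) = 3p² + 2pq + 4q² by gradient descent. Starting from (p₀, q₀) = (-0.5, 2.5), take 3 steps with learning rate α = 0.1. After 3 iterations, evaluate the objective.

0.14856

∇F = (6p + 2q, 2p + 8q)
Step 1: at (-0.5, 2.5), ∇F = (2, 19) → (-0.5, 2.5) − 0.1·(2, 19) = (-0.7, 0.6)
Step 2: at (-0.7, 0.6), ∇F = (-3, 3.4) → (-0.7, 0.6) − 0.1·(-3, 3.4) = (-0.4, 0.26)
Step 3: at (-0.4, 0.26), ∇F = (-1.88, 1.28) → (-0.4, 0.26) − 0.1·(-1.88, 1.28) = (-0.212, 0.132)
F(-0.212, 0.132) = 0.14856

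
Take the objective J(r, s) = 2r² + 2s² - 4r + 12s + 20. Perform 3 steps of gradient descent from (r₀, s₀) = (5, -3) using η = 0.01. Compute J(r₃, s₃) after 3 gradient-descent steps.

25.048249270272

∇J = (4r - 4, 4s + 12)
Step 1: at (5, -3), ∇J = (16, 0) → (5, -3) − 0.01·(16, 0) = (4.84, -3)
Step 2: at (4.84, -3), ∇J = (15.36, 0) → (4.84, -3) − 0.01·(15.36, 0) = (4.6864, -3)
Step 3: at (4.6864, -3), ∇J = (14.7456, 0) → (4.6864, -3) − 0.01·(14.7456, 0) = (4.538944, -3)
J(4.538944, -3) = 25.048249270272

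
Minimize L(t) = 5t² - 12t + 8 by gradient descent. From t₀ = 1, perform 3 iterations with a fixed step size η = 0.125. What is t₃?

L′(t) = 10t - 12
t₁ = 1 − 0.125·(-2) = 1.25
t₂ = 1.25 − 0.125·0.5 = 1.1875
t₃ = 1.1875 − 0.125·(-0.125) = 1.203125

1.203125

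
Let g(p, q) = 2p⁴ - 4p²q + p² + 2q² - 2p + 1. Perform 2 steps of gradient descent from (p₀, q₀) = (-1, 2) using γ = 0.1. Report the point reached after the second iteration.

∇g = (8p³ - 8pq + 2p - 2, -4p² + 4q)
(p₁, q₁) = (-1, 2) − 0.1·(4, 4) = (-1.4, 1.6)
(p₂, q₂) = (-1.4, 1.6) − 0.1·(-8.832, -1.44) = (-0.5168, 1.744)

(-0.5168, 1.744)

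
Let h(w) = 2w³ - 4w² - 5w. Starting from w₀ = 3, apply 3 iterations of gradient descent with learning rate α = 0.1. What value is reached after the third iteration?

h′(w) = 6w² - 8w - 5
Step 1: h′(3) = 25; w₁ = 3 − 0.1·25 = 0.5
Step 2: h′(0.5) = -7.5; w₂ = 0.5 − 0.1·(-7.5) = 1.25
Step 3: h′(1.25) = -5.625; w₃ = 1.25 − 0.1·(-5.625) = 1.8125

1.8125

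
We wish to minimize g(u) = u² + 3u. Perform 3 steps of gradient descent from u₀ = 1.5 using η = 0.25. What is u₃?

-1.125

g′(u) = 2u + 3
Step 1: g′(1.5) = 6; u₁ = 1.5 − 0.25·6 = 0
Step 2: g′(0) = 3; u₂ = 0 − 0.25·3 = -0.75
Step 3: g′(-0.75) = 1.5; u₃ = -0.75 − 0.25·1.5 = -1.125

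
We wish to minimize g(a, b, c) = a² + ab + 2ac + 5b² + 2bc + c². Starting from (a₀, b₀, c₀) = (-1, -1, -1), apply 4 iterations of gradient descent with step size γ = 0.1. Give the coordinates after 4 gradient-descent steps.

∇g = (2a + b + 2c, a + 10b + 2c, 2a + 2b + 2c)
(a₁, b₁, c₁) = (-1, -1, -1) − 0.1·(-5, -13, -6) = (-0.5, 0.3, -0.4)
(a₂, b₂, c₂) = (-0.5, 0.3, -0.4) − 0.1·(-1.5, 1.7, -1.2) = (-0.35, 0.13, -0.28)
(a₃, b₃, c₃) = (-0.35, 0.13, -0.28) − 0.1·(-1.13, 0.39, -1) = (-0.237, 0.091, -0.18)
(a₄, b₄, c₄) = (-0.237, 0.091, -0.18) − 0.1·(-0.743, 0.313, -0.652) = (-0.1627, 0.0597, -0.1148)

(-0.1627, 0.0597, -0.1148)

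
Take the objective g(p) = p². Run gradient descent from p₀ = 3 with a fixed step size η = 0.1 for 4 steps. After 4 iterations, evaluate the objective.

g′(p) = 2p
Step 1: g′(3) = 6; p₁ = 3 − 0.1·6 = 2.4
Step 2: g′(2.4) = 4.8; p₂ = 2.4 − 0.1·4.8 = 1.92
Step 3: g′(1.92) = 3.84; p₃ = 1.92 − 0.1·3.84 = 1.536
Step 4: g′(1.536) = 3.072; p₄ = 1.536 − 0.1·3.072 = 1.2288
g(1.2288) = 1.50994944

1.50994944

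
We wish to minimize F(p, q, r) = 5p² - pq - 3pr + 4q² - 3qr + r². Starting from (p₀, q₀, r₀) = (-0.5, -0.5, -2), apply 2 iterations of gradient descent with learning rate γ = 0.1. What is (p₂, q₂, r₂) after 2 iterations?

∇F = (10p - q - 3r, -p + 8q - 3r, -3p - 3q + 2r)
Step 1: at (-0.5, -0.5, -2), ∇F = (1.5, 2.5, -1) → (-0.5, -0.5, -2) − 0.1·(1.5, 2.5, -1) = (-0.65, -0.75, -1.9)
Step 2: at (-0.65, -0.75, -1.9), ∇F = (-0.05, 0.35, 0.4) → (-0.65, -0.75, -1.9) − 0.1·(-0.05, 0.35, 0.4) = (-0.645, -0.785, -1.94)

(-0.645, -0.785, -1.94)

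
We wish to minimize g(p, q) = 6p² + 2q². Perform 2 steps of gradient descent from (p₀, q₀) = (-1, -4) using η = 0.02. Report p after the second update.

∇g = (12p, 4q)
(p₁, q₁) = (-1, -4) − 0.02·(-12, -16) = (-0.76, -3.68)
(p₂, q₂) = (-0.76, -3.68) − 0.02·(-9.12, -14.72) = (-0.5776, -3.3856)
p = -0.5776

-0.5776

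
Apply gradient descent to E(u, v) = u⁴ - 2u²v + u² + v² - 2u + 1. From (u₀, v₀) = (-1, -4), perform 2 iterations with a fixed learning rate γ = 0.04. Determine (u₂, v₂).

(0.06625024, -3.311872)

∇E = (4u³ - 4uv + 2u - 2, -2u² + 2v)
Step 1: at (-1, -4), ∇E = (-24, -10) → (-1, -4) − 0.04·(-24, -10) = (-0.04, -3.6)
Step 2: at (-0.04, -3.6), ∇E = (-2.656256, -7.2032) → (-0.04, -3.6) − 0.04·(-2.656256, -7.2032) = (0.06625024, -3.311872)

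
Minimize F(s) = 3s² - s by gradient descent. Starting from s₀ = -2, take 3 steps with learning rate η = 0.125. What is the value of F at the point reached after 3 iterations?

F′(s) = 6s - 1
Step 1: F′(-2) = -13; s₁ = -2 − 0.125·(-13) = -0.375
Step 2: F′(-0.375) = -3.25; s₂ = -0.375 − 0.125·(-3.25) = 0.03125
Step 3: F′(0.03125) = -0.8125; s₃ = 0.03125 − 0.125·(-0.8125) = 0.1328125
F(0.1328125) = -0.07989501953125

-0.07989501953125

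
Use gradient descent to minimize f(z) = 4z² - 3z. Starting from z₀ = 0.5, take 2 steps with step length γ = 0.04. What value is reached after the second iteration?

0.4328

f′(z) = 8z - 3
z₁ = 0.5 − 0.04·1 = 0.46
z₂ = 0.46 − 0.04·0.68 = 0.4328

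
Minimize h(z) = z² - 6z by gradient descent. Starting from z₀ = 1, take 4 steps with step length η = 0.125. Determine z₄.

2.3671875

h′(z) = 2z - 6
Step 1: h′(1) = -4; z₁ = 1 − 0.125·(-4) = 1.5
Step 2: h′(1.5) = -3; z₂ = 1.5 − 0.125·(-3) = 1.875
Step 3: h′(1.875) = -2.25; z₃ = 1.875 − 0.125·(-2.25) = 2.15625
Step 4: h′(2.15625) = -1.6875; z₄ = 2.15625 − 0.125·(-1.6875) = 2.3671875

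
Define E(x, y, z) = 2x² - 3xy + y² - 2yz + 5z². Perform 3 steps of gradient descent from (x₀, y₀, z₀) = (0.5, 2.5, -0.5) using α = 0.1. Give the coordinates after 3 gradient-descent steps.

∇E = (4x - 3y, -3x + 2y - 2z, -2y + 10z)
(x₁, y₁, z₁) = (0.5, 2.5, -0.5) − 0.1·(-5.5, 4.5, -10) = (1.05, 2.05, 0.5)
(x₂, y₂, z₂) = (1.05, 2.05, 0.5) − 0.1·(-1.95, -0.05, 0.9) = (1.245, 2.055, 0.41)
(x₃, y₃, z₃) = (1.245, 2.055, 0.41) − 0.1·(-1.185, -0.445, -0.01) = (1.3635, 2.0995, 0.411)

(1.3635, 2.0995, 0.411)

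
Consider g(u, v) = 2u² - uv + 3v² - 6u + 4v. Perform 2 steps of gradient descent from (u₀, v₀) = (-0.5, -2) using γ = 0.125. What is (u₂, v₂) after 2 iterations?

(0.7421875, -0.734375)

∇g = (4u - v - 6, -u + 6v + 4)
Step 1: at (-0.5, -2), ∇g = (-6, -7.5) → (-0.5, -2) − 0.125·(-6, -7.5) = (0.25, -1.0625)
Step 2: at (0.25, -1.0625), ∇g = (-3.9375, -2.625) → (0.25, -1.0625) − 0.125·(-3.9375, -2.625) = (0.7421875, -0.734375)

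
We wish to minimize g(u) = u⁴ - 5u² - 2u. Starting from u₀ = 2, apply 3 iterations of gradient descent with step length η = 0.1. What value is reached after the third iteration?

1.4672

g′(u) = 4u³ - 10u - 2
u₁ = 2 − 0.1·10 = 1
u₂ = 1 − 0.1·(-8) = 1.8
u₃ = 1.8 − 0.1·3.328 = 1.4672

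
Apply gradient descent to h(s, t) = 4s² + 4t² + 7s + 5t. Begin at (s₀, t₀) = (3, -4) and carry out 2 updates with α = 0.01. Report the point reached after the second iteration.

(2.4048, -3.4816)

∇h = (8s + 7, 8t + 5)
Step 1: at (3, -4), ∇h = (31, -27) → (3, -4) − 0.01·(31, -27) = (2.69, -3.73)
Step 2: at (2.69, -3.73), ∇h = (28.52, -24.84) → (2.69, -3.73) − 0.01·(28.52, -24.84) = (2.4048, -3.4816)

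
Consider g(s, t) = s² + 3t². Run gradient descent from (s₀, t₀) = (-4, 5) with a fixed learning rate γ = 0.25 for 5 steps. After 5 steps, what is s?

∇g = (2s, 6t)
(s₁, t₁) = (-4, 5) − 0.25·(-8, 30) = (-2, -2.5)
(s₂, t₂) = (-2, -2.5) − 0.25·(-4, -15) = (-1, 1.25)
(s₃, t₃) = (-1, 1.25) − 0.25·(-2, 7.5) = (-0.5, -0.625)
(s₄, t₄) = (-0.5, -0.625) − 0.25·(-1, -3.75) = (-0.25, 0.3125)
(s₅, t₅) = (-0.25, 0.3125) − 0.25·(-0.5, 1.875) = (-0.125, -0.15625)
s = -0.125

-0.125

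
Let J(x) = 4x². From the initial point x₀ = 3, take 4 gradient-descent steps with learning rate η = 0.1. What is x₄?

J′(x) = 8x
Step 1: J′(3) = 24; x₁ = 3 − 0.1·24 = 0.6
Step 2: J′(0.6) = 4.8; x₂ = 0.6 − 0.1·4.8 = 0.12
Step 3: J′(0.12) = 0.96; x₃ = 0.12 − 0.1·0.96 = 0.024
Step 4: J′(0.024) = 0.192; x₄ = 0.024 − 0.1·0.192 = 0.0048

0.0048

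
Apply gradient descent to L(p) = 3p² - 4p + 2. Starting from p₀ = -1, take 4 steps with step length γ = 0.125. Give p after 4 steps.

L′(p) = 6p - 4
p₁ = -1 − 0.125·(-10) = 0.25
p₂ = 0.25 − 0.125·(-2.5) = 0.5625
p₃ = 0.5625 − 0.125·(-0.625) = 0.640625
p₄ = 0.640625 − 0.125·(-0.15625) = 0.66015625

0.66015625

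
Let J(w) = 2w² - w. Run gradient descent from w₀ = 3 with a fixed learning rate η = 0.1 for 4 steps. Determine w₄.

0.6064

J′(w) = 4w - 1
Step 1: J′(3) = 11; w₁ = 3 − 0.1·11 = 1.9
Step 2: J′(1.9) = 6.6; w₂ = 1.9 − 0.1·6.6 = 1.24
Step 3: J′(1.24) = 3.96; w₃ = 1.24 − 0.1·3.96 = 0.844
Step 4: J′(0.844) = 2.376; w₄ = 0.844 − 0.1·2.376 = 0.6064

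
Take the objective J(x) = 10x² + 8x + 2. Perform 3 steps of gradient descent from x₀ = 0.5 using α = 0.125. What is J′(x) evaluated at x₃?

-60.75

J′(x) = 20x + 8
Step 1: J′(0.5) = 18; x₁ = 0.5 − 0.125·18 = -1.75
Step 2: J′(-1.75) = -27; x₂ = -1.75 − 0.125·(-27) = 1.625
Step 3: J′(1.625) = 40.5; x₃ = 1.625 − 0.125·40.5 = -3.4375
J′(x) at (-3.4375) = -60.75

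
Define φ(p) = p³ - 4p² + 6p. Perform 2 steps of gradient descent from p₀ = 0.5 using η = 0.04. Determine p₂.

0.256548

φ′(p) = 3p² - 8p + 6
p₁ = 0.5 − 0.04·2.75 = 0.39
p₂ = 0.39 − 0.04·3.3363 = 0.256548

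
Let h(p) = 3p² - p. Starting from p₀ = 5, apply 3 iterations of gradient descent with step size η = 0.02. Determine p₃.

h′(p) = 6p - 1
Step 1: h′(5) = 29; p₁ = 5 − 0.02·29 = 4.42
Step 2: h′(4.42) = 25.52; p₂ = 4.42 − 0.02·25.52 = 3.9096
Step 3: h′(3.9096) = 22.4576; p₃ = 3.9096 − 0.02·22.4576 = 3.460448

3.460448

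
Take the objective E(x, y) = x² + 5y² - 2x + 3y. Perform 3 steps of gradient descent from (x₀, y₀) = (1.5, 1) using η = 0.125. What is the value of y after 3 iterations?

-0.3203125

∇E = (2x - 2, 10y + 3)
(x₁, y₁) = (1.5, 1) − 0.125·(1, 13) = (1.375, -0.625)
(x₂, y₂) = (1.375, -0.625) − 0.125·(0.75, -3.25) = (1.28125, -0.21875)
(x₃, y₃) = (1.28125, -0.21875) − 0.125·(0.5625, 0.8125) = (1.2109375, -0.3203125)
y = -0.3203125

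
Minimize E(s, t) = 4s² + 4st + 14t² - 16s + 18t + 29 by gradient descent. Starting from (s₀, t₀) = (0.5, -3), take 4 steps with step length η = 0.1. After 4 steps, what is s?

-3.0072

∇E = (8s + 4t - 16, 4s + 28t + 18)
Step 1: at (0.5, -3), ∇E = (-24, -64) → (0.5, -3) − 0.1·(-24, -64) = (2.9, 3.4)
Step 2: at (2.9, 3.4), ∇E = (20.8, 124.8) → (2.9, 3.4) − 0.1·(20.8, 124.8) = (0.82, -9.08)
Step 3: at (0.82, -9.08), ∇E = (-45.76, -232.96) → (0.82, -9.08) − 0.1·(-45.76, -232.96) = (5.396, 14.216)
Step 4: at (5.396, 14.216), ∇E = (84.032, 437.632) → (5.396, 14.216) − 0.1·(84.032, 437.632) = (-3.0072, -29.5472)
s = -3.0072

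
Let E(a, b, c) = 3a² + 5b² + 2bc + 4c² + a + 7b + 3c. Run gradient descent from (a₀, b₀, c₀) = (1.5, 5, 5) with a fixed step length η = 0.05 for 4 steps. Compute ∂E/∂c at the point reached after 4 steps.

∇E = (6a + 1, 10b + 2c + 7, 2b + 8c + 3)
(a₁, b₁, c₁) = (1.5, 5, 5) − 0.05·(10, 67, 53) = (1, 1.65, 2.35)
(a₂, b₂, c₂) = (1, 1.65, 2.35) − 0.05·(7, 28.2, 25.1) = (0.65, 0.24, 1.095)
(a₃, b₃, c₃) = (0.65, 0.24, 1.095) − 0.05·(4.9, 11.59, 12.24) = (0.405, -0.3395, 0.483)
(a₄, b₄, c₄) = (0.405, -0.3395, 0.483) − 0.05·(3.43, 4.571, 6.185) = (0.2335, -0.56805, 0.17375)
∂E/∂c at (0.2335, -0.56805, 0.17375) = 3.2539

3.2539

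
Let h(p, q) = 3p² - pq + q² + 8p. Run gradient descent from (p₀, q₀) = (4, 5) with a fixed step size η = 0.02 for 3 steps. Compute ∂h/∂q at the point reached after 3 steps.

∇h = (6p - q + 8, -p + 2q)
Step 1: at (4, 5), ∇h = (27, 6) → (4, 5) − 0.02·(27, 6) = (3.46, 4.88)
Step 2: at (3.46, 4.88), ∇h = (23.88, 6.3) → (3.46, 4.88) − 0.02·(23.88, 6.3) = (2.9824, 4.754)
Step 3: at (2.9824, 4.754), ∇h = (21.1404, 6.5256) → (2.9824, 4.754) − 0.02·(21.1404, 6.5256) = (2.559592, 4.623488)
∂h/∂q at (2.559592, 4.623488) = 6.687384

6.687384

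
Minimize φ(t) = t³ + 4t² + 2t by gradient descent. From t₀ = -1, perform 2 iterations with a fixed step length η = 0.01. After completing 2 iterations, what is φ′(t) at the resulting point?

-2.870678540613

φ′(t) = 3t² + 8t + 2
t₁ = -1 − 0.01·(-3) = -0.97
t₂ = -0.97 − 0.01·(-2.9373) = -0.940627
φ′(t) at (-0.940627) = -2.870678540613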